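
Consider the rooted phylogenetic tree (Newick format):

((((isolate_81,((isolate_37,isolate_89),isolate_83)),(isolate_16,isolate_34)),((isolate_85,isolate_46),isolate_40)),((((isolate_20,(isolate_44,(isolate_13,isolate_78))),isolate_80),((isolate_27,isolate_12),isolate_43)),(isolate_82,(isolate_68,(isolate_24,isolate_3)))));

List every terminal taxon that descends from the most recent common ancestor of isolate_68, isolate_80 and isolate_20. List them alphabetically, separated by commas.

Tracing isolate_68: it sits inside (isolate_68,(isolate_24,isolate_3)).
Tracing isolate_80: it sits inside ((isolate_20,(isolate_44,(isolate_13,isolate_78))),isolate_80).
Tracing isolate_20: it sits inside (isolate_20,(isolate_44,(isolate_13,isolate_78))).
The smallest clade enclosing all 3 is ((((isolate_20,(isolate_44,(isolate_13,isolate_78))),isolate_80),((isolate_27,isolate_12),isolate_43)),(isolate_82,(isolate_68,(isolate_24,isolate_3)))); the answer is its 12 terminal taxa in alphabetical order.

isolate_12, isolate_13, isolate_20, isolate_24, isolate_27, isolate_3, isolate_43, isolate_44, isolate_68, isolate_78, isolate_80, isolate_82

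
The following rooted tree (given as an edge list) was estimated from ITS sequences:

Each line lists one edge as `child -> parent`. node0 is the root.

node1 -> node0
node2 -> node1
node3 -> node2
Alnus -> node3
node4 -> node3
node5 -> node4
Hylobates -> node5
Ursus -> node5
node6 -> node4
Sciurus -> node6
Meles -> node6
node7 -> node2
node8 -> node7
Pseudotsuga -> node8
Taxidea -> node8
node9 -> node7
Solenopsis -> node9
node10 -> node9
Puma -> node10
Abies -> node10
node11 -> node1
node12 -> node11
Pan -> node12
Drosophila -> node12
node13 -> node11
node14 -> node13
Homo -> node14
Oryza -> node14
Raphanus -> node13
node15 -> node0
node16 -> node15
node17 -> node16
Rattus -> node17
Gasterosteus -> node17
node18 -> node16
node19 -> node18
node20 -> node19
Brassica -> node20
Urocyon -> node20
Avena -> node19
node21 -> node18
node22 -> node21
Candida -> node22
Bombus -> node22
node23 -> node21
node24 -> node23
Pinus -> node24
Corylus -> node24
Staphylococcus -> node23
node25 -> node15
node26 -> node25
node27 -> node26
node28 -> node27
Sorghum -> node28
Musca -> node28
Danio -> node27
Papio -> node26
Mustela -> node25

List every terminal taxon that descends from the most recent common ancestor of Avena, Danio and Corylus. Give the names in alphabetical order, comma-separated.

Tracing Avena: it sits inside ((Brassica,Urocyon),Avena).
Tracing Danio: it sits inside ((Sorghum,Musca),Danio).
Tracing Corylus: it sits inside (Pinus,Corylus).
The smallest clade enclosing all 3 is (((Rattus,Gasterosteus),(((Brassica,Urocyon),Avena),((Candida,Bombus),((Pinus,Corylus),Staphylococcus)))),((((Sorghum,Musca),Danio),Papio),Mustela)); the answer is its 15 terminal taxa in alphabetical order.

Avena, Bombus, Brassica, Candida, Corylus, Danio, Gasterosteus, Musca, Mustela, Papio, Pinus, Rattus, Sorghum, Staphylococcus, Urocyon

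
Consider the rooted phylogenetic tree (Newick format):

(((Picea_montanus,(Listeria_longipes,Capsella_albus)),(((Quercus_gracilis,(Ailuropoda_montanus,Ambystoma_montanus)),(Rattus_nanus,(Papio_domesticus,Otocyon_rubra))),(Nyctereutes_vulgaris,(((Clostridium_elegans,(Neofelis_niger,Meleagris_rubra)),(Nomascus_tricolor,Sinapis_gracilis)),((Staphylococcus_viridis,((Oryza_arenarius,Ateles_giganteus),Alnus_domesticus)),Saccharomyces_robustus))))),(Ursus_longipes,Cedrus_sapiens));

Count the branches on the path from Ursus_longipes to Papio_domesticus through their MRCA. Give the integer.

8

The MRCA of Ursus_longipes and Papio_domesticus is the root of the tree.
From Ursus_longipes up to that node: 2 branches. From Papio_domesticus up to the same node: 6 branches. Total: 2 + 6 = 8.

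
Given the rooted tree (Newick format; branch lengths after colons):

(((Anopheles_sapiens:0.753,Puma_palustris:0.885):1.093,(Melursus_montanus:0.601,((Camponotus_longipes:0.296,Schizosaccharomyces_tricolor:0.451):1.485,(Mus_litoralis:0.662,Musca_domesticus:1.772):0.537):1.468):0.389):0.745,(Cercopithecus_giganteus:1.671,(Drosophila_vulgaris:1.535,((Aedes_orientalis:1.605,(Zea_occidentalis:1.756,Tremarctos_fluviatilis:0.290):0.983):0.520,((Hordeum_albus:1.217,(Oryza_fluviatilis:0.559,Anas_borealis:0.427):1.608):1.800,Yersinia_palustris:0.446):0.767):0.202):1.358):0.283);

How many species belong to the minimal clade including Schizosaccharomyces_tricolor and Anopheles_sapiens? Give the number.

The MRCA of Schizosaccharomyces_tricolor and Anopheles_sapiens is the node subtending ((Anopheles_sapiens,Puma_palustris),(Melursus_montanus,((Camponotus_longipes,Schizosaccharomyces_tricolor),(Mus_litoralis,Musca_domesticus)))).
That clade contains 7 terminal taxa: Anopheles_sapiens, Camponotus_longipes, Melursus_montanus, Mus_litoralis, Musca_domesticus, Puma_palustris, Schizosaccharomyces_tricolor.

7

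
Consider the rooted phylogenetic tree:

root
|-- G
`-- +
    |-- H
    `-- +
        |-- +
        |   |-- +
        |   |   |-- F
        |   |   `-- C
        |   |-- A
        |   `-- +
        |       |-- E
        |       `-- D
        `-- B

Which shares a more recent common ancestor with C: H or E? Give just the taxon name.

E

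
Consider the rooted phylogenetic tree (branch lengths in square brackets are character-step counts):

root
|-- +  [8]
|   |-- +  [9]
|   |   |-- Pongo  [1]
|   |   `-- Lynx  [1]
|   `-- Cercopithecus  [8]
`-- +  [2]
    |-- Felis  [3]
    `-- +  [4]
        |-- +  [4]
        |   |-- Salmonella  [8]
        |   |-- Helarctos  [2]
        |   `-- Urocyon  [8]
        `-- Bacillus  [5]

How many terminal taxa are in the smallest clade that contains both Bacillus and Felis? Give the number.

5

The MRCA of Bacillus and Felis is the node subtending (Felis,((Salmonella,Helarctos,Urocyon),Bacillus)).
That clade contains 5 terminal taxa: Bacillus, Felis, Helarctos, Salmonella, Urocyon.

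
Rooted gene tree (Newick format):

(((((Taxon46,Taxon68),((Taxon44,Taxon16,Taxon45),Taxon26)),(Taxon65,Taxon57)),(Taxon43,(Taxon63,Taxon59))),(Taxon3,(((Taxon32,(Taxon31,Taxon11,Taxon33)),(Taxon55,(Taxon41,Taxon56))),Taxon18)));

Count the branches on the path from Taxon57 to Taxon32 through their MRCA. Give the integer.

9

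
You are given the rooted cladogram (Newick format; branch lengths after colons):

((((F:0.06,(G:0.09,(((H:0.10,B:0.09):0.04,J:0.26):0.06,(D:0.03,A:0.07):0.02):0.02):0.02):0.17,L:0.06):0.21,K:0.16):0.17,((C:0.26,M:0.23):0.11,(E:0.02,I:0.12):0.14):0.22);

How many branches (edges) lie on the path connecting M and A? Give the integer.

The MRCA of M and A is the root of the tree.
From M up to that node: 3 branches. From A up to the same node: 7 branches. Total: 3 + 7 = 10.

10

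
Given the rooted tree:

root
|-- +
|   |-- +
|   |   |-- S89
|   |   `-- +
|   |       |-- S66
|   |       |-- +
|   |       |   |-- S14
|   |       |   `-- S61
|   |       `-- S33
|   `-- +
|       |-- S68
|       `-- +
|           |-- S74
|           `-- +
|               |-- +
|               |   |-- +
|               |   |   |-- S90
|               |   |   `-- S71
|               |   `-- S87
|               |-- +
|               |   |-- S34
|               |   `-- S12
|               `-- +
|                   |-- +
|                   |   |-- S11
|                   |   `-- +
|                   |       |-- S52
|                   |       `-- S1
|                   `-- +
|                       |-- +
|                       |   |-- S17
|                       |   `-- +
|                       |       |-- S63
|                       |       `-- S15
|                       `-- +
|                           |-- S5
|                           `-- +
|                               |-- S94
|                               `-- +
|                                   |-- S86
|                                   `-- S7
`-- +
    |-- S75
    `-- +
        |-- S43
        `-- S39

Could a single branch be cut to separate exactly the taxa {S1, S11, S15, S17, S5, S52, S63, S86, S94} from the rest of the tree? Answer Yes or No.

The MRCA of the listed taxa subtends ((S11,(S52,S1)),((S17,(S63,S15)),(S5,(S94,(S86,S7))))).
That clade also contains S7, which is not in the proposed group, so the group is not monophyletic.

No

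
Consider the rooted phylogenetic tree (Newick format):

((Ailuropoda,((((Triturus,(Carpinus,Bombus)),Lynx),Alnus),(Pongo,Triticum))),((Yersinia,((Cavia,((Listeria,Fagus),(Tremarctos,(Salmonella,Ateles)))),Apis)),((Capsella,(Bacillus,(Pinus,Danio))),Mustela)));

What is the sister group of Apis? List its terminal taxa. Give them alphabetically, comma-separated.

Apis attaches to the tree at the node subtending ((Cavia,((Listeria,Fagus),(Tremarctos,(Salmonella,Ateles)))),Apis).
The other lineage descending from that same node — the sister group — is (Cavia,((Listeria,Fagus),(Tremarctos,(Salmonella,Ateles)))); its 6 tips in alphabetical order are the answer.

Ateles, Cavia, Fagus, Listeria, Salmonella, Tremarctos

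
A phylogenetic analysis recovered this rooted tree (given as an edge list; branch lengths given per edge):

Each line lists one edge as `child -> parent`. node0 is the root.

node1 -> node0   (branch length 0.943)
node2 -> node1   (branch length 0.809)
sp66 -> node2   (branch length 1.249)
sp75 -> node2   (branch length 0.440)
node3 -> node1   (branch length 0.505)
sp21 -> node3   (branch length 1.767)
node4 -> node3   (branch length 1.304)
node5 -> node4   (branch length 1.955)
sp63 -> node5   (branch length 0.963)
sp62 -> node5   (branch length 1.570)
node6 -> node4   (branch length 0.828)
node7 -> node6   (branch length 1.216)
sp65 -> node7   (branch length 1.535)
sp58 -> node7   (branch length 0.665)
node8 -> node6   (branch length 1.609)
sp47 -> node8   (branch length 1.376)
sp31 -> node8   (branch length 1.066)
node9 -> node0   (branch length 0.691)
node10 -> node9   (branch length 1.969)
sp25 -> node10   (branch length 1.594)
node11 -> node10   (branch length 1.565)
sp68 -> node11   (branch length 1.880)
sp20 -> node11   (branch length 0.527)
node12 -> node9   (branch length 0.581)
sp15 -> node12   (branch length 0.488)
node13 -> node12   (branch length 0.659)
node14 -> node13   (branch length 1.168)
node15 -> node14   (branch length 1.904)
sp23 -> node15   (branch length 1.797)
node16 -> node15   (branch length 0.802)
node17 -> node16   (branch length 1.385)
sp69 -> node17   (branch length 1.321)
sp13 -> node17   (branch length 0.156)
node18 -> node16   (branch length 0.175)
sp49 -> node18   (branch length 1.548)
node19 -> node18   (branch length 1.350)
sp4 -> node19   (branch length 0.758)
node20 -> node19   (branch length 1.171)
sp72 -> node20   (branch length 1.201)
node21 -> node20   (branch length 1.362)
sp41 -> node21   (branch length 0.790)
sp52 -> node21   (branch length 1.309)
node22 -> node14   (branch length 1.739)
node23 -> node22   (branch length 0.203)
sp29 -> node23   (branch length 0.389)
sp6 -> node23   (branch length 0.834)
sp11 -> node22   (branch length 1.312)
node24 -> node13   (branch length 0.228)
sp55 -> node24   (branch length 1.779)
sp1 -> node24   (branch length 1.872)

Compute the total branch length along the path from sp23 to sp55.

6.876

The path runs sp23 → … → MRCA → … → sp55; the MRCA is the node subtending (((sp23,((sp69,sp13),(sp49,(sp4,(sp72,(sp41,sp52)))))),((sp29,sp6),sp11)),(sp55,sp1)).
Branch lengths along that path: 1.797 + 1.904 + 1.168 + 0.228 + 1.779 = 6.876.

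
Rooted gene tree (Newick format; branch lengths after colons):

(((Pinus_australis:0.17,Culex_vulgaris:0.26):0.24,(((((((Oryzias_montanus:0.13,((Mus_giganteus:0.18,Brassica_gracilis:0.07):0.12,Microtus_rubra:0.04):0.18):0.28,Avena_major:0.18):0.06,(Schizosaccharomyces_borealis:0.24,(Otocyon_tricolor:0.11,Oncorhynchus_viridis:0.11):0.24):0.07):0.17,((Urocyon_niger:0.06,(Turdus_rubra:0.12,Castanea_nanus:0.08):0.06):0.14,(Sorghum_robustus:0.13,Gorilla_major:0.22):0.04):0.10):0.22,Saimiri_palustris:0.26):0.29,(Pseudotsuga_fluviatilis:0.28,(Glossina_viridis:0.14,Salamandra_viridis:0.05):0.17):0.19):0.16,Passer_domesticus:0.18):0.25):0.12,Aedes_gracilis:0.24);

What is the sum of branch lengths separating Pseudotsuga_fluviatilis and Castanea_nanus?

The path runs Pseudotsuga_fluviatilis → … → MRCA → … → Castanea_nanus; the MRCA is the node subtending ((((((Oryzias_montanus,((Mus_giganteus,Brassica_gracilis),Microtus_rubra)),Avena_major),(Schizosaccharomyces_borealis,(Otocyon_tricolor,Oncorhynchus_viridis))),((Urocyon_niger,(Turdus_rubra,Castanea_nanus)),(Sorghum_robustus,Gorilla_major))),Saimiri_palustris),(Pseudotsuga_fluviatilis,(Glossina_viridis,Salamandra_viridis))).
Branch lengths along that path: 0.28 + 0.19 + 0.29 + 0.22 + 0.10 + 0.14 + 0.06 + 0.08 = 1.36.

1.36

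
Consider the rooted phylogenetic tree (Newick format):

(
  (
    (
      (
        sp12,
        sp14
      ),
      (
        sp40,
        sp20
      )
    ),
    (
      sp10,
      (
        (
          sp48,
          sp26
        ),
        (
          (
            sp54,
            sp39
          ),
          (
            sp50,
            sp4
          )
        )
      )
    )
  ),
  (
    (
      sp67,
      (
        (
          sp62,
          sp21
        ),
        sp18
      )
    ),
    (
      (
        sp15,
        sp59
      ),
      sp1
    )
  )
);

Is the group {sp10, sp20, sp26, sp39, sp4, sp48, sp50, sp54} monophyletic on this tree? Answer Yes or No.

No

The MRCA of the listed taxa subtends (((sp12,sp14),(sp40,sp20)),(sp10,((sp48,sp26),((sp54,sp39),(sp50,sp4))))).
That clade also contains sp12, sp14, sp40, which are not in the proposed group, so the group is not monophyletic.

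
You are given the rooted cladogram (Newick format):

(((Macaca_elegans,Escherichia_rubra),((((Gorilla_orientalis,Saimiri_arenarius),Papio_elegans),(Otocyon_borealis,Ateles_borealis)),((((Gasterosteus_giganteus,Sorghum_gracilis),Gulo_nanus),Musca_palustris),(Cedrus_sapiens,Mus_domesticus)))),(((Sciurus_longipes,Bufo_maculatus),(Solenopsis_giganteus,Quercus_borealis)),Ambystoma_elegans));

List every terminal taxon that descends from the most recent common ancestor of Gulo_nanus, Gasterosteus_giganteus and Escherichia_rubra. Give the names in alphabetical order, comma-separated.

Tracing Gulo_nanus: it sits inside ((Gasterosteus_giganteus,Sorghum_gracilis),Gulo_nanus).
Tracing Gasterosteus_giganteus: it sits inside (Gasterosteus_giganteus,Sorghum_gracilis).
Tracing Escherichia_rubra: it sits inside (Macaca_elegans,Escherichia_rubra).
The smallest clade enclosing all 3 is ((Macaca_elegans,Escherichia_rubra),((((Gorilla_orientalis,Saimiri_arenarius),Papio_elegans),(Otocyon_borealis,Ateles_borealis)),((((Gasterosteus_giganteus,Sorghum_gracilis),Gulo_nanus),Musca_palustris),(Cedrus_sapiens,Mus_domesticus)))); the answer is its 13 terminal taxa in alphabetical order.

Ateles_borealis, Cedrus_sapiens, Escherichia_rubra, Gasterosteus_giganteus, Gorilla_orientalis, Gulo_nanus, Macaca_elegans, Mus_domesticus, Musca_palustris, Otocyon_borealis, Papio_elegans, Saimiri_arenarius, Sorghum_gracilis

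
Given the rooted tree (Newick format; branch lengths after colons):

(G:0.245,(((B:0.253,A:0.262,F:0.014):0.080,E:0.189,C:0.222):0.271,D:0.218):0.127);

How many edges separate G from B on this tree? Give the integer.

The MRCA of G and B is the root of the tree.
From G up to that node: 1 branch. From B up to the same node: 4 branches. Total: 1 + 4 = 5.

5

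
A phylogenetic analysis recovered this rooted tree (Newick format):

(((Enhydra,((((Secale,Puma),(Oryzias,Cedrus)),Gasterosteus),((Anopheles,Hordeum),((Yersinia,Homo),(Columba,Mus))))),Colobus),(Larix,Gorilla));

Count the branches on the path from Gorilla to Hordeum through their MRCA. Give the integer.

The MRCA of Gorilla and Hordeum is the root of the tree.
From Gorilla up to that node: 2 branches. From Hordeum up to the same node: 6 branches. Total: 2 + 6 = 8.

8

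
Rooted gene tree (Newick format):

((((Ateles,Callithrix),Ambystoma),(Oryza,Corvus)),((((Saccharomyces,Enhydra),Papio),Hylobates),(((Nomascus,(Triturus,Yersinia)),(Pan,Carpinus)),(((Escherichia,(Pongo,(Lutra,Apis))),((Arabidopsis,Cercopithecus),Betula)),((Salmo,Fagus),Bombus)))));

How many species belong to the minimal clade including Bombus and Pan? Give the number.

The MRCA of Bombus and Pan is the node subtending (((Nomascus,(Triturus,Yersinia)),(Pan,Carpinus)),(((Escherichia,(Pongo,(Lutra,Apis))),((Arabidopsis,Cercopithecus),Betula)),((Salmo,Fagus),Bombus))).
That clade contains 15 terminal taxa: Apis, Arabidopsis, Betula, Bombus, Carpinus, Cercopithecus, Escherichia, Fagus, Lutra, Nomascus, Pan, Pongo, Salmo, Triturus, Yersinia.

15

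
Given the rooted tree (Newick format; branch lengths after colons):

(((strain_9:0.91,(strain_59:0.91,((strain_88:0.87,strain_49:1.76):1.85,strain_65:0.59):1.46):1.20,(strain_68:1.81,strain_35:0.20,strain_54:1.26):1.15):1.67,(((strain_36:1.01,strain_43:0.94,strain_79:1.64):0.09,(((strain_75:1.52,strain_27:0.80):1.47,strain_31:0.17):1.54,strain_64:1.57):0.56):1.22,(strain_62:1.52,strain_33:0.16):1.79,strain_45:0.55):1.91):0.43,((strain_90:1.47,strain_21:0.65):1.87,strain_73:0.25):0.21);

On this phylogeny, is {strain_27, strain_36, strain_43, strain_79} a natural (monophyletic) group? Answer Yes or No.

The MRCA of the listed taxa subtends ((strain_36,strain_43,strain_79),(((strain_75,strain_27),strain_31),strain_64)).
That clade also contains strain_31, strain_64, strain_75, which are not in the proposed group, so the group is not monophyletic.

No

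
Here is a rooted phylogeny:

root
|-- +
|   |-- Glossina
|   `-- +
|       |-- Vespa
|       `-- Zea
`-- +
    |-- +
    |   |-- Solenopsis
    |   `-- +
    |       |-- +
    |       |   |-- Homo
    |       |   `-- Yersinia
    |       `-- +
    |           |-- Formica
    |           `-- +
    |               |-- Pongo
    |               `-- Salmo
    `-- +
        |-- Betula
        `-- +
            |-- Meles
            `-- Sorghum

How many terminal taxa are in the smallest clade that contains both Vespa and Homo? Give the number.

12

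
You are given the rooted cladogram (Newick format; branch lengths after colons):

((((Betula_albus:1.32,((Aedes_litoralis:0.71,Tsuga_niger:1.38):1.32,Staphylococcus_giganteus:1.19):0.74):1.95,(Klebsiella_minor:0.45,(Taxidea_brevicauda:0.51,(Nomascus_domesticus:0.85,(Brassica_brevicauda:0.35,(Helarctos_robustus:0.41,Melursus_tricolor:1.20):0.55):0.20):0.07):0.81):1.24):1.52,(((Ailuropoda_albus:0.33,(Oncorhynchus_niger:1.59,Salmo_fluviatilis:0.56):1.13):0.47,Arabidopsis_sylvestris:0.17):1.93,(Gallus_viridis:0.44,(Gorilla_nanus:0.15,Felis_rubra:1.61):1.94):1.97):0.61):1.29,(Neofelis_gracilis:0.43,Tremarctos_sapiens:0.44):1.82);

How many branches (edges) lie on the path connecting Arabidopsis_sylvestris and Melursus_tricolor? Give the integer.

10

The MRCA of Arabidopsis_sylvestris and Melursus_tricolor is the node subtending (((Betula_albus,((Aedes_litoralis,Tsuga_niger),Staphylococcus_giganteus)),(Klebsiella_minor,(Taxidea_brevicauda,(Nomascus_domesticus,(Brassica_brevicauda,(Helarctos_robustus,Melursus_tricolor)))))),(((Ailuropoda_albus,(Oncorhynchus_niger,Salmo_fluviatilis)),Arabidopsis_sylvestris),(Gallus_viridis,(Gorilla_nanus,Felis_rubra)))).
From Arabidopsis_sylvestris up to that node: 3 branches. From Melursus_tricolor up to the same node: 7 branches. Total: 3 + 7 = 10.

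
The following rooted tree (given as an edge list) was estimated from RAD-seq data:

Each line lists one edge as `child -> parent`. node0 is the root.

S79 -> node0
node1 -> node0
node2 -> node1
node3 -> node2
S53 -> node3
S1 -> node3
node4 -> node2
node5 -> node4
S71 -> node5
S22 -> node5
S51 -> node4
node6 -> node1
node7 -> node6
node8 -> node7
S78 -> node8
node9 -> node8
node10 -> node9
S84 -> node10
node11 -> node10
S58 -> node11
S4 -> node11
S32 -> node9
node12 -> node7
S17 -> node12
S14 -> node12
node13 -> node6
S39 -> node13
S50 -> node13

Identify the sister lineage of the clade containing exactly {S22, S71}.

The clade containing exactly {S22, S71} attaches to the tree at the node subtending ((S71,S22),S51).
The other lineage descending from that same node — the sister group — is the single tip S51.

S51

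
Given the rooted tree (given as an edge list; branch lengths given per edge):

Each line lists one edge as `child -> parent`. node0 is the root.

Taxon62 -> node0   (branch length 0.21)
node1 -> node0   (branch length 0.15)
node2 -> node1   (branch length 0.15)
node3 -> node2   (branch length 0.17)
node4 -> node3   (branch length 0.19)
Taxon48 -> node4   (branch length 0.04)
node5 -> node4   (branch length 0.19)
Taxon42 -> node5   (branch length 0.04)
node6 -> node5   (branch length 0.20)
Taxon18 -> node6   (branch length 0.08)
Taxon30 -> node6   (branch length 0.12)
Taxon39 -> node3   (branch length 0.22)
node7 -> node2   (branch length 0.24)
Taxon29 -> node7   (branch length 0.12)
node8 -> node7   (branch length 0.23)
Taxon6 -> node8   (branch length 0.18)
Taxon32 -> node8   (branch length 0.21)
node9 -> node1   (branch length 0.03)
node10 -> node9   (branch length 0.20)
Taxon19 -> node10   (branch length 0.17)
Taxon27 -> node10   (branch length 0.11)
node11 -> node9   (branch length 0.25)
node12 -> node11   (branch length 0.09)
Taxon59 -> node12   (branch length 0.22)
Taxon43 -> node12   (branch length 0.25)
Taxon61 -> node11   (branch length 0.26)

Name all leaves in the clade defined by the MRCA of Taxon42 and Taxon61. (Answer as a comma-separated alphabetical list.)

Taxon18, Taxon19, Taxon27, Taxon29, Taxon30, Taxon32, Taxon39, Taxon42, Taxon43, Taxon48, Taxon59, Taxon6, Taxon61

Tracing Taxon42: it sits inside (Taxon42,(Taxon18,Taxon30)).
Tracing Taxon61: it sits inside ((Taxon59,Taxon43),Taxon61).
The smallest clade enclosing both is ((((Taxon48,(Taxon42,(Taxon18,Taxon30))),Taxon39),(Taxon29,(Taxon6,Taxon32))),((Taxon19,Taxon27),((Taxon59,Taxon43),Taxon61))); the answer is its 13 terminal taxa in alphabetical order.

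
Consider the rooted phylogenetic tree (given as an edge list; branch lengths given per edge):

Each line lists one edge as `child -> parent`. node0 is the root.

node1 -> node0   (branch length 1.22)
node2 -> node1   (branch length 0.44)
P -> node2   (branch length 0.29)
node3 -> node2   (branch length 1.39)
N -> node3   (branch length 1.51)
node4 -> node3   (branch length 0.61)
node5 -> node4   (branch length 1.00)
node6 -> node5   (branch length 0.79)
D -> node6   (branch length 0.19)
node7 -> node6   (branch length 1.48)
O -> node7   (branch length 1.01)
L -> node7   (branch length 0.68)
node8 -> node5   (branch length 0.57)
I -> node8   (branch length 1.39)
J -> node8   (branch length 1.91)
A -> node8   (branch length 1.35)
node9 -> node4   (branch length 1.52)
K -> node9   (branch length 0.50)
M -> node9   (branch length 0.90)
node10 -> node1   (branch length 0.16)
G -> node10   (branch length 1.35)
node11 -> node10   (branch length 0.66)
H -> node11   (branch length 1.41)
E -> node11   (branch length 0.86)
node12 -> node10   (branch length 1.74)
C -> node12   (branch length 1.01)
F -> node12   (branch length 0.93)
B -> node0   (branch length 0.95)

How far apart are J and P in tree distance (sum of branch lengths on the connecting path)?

5.77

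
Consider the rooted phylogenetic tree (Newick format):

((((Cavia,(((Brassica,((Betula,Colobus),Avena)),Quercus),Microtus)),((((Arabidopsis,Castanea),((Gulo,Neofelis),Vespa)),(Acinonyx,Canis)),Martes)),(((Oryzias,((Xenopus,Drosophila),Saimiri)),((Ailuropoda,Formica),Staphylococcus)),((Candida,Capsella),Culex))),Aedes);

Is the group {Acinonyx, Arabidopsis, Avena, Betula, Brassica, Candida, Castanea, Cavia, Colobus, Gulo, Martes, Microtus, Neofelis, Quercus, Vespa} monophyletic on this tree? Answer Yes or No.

The MRCA of the listed taxa subtends (((Cavia,(((Brassica,((Betula,Colobus),Avena)),Quercus),Microtus)),((((Arabidopsis,Castanea),((Gulo,Neofelis),Vespa)),(Acinonyx,Canis)),Martes)),(((Oryzias,((Xenopus,Drosophila),Saimiri)),((Ailuropoda,Formica),Staphylococcus)),((Candida,Capsella),Culex))).
That clade also contains Ailuropoda, Canis, Capsella, Culex, Drosophila, Formica, Oryzias, Saimiri, Staphylococcus, Xenopus, which are not in the proposed group, so the group is not monophyletic.

No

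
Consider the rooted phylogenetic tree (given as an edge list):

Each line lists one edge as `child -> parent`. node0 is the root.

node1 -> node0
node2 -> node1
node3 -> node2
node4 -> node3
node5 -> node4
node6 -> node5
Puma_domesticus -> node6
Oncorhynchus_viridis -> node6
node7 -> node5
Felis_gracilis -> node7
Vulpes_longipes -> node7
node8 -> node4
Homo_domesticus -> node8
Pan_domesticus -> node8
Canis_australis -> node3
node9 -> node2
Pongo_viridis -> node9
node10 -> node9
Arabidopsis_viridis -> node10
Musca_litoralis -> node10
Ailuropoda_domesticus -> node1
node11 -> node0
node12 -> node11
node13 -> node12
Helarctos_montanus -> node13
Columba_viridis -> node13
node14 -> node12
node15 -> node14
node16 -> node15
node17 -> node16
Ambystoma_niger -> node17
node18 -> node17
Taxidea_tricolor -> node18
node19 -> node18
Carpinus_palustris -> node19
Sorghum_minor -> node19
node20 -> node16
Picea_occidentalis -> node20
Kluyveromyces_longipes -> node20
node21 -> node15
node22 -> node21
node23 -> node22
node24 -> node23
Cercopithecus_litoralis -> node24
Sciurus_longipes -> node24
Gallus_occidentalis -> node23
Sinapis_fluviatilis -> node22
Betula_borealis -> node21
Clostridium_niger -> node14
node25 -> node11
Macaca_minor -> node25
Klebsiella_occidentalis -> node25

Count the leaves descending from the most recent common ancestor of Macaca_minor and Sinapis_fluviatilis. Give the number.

16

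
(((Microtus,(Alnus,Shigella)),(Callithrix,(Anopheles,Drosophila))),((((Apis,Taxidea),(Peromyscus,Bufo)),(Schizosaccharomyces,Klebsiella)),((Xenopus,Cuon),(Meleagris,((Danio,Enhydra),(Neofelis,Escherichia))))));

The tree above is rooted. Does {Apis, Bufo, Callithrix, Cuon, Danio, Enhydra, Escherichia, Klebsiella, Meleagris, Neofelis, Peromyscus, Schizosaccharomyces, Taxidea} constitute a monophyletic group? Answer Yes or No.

No

The MRCA of the listed taxa is the root, so the smallest clade containing them is the whole tree.
That clade also contains Alnus, Anopheles, Drosophila, Microtus, Shigella, Xenopus, which are not in the proposed group, so the group is not monophyletic.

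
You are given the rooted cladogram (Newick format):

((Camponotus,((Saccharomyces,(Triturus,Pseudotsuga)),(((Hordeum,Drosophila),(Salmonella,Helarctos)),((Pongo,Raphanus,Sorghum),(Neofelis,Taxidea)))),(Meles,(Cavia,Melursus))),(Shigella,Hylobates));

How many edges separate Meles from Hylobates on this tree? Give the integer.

5

The MRCA of Meles and Hylobates is the root of the tree.
From Meles up to that node: 3 branches. From Hylobates up to the same node: 2 branches. Total: 3 + 2 = 5.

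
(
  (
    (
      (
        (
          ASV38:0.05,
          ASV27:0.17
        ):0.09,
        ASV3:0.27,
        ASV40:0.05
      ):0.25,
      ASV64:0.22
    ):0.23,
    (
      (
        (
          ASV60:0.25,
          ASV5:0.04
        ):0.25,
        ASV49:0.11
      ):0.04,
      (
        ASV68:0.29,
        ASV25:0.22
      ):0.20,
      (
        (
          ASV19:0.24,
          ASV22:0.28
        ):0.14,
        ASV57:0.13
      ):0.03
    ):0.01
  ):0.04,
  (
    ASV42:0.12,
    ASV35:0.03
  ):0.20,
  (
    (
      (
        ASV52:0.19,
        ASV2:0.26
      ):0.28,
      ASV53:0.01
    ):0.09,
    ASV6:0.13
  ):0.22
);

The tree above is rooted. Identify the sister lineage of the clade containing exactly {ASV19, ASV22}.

The clade containing exactly {ASV19, ASV22} attaches to the tree at the node subtending ((ASV19,ASV22),ASV57).
The other lineage descending from that same node — the sister group — is the single tip ASV57.

ASV57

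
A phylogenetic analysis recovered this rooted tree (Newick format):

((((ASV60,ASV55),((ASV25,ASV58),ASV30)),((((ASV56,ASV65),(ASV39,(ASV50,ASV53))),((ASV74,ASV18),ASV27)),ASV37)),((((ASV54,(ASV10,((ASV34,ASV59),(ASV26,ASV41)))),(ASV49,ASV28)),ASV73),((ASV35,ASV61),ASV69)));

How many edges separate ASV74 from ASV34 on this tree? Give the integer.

The MRCA of ASV74 and ASV34 is the root of the tree.
From ASV74 up to that node: 6 branches. From ASV34 up to the same node: 8 branches. Total: 6 + 8 = 14.

14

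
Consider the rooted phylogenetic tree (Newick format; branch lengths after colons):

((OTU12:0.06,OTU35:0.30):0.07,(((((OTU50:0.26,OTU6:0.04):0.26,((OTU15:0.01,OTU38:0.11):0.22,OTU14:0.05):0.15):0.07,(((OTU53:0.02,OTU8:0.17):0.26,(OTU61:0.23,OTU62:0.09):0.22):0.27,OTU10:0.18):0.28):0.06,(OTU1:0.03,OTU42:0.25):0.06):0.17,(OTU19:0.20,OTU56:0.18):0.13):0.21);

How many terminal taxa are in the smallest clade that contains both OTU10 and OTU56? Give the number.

14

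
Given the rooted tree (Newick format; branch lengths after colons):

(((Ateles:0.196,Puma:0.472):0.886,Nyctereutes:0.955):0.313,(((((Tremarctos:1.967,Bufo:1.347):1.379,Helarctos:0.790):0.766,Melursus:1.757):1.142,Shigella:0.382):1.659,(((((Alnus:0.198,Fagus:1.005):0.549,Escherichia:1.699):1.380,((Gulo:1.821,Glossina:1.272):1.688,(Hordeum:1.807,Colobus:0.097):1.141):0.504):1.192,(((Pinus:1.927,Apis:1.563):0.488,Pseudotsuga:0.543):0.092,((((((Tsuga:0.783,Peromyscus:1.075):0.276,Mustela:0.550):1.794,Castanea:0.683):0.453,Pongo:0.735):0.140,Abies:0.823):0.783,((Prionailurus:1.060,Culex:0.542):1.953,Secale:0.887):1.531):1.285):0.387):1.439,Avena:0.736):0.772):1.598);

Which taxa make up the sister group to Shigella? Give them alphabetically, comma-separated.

Shigella attaches to the tree at the node subtending ((((Tremarctos,Bufo),Helarctos),Melursus),Shigella).
The other lineage descending from that same node — the sister group — is (((Tremarctos,Bufo),Helarctos),Melursus); its 4 tips in alphabetical order are the answer.

Bufo, Helarctos, Melursus, Tremarctos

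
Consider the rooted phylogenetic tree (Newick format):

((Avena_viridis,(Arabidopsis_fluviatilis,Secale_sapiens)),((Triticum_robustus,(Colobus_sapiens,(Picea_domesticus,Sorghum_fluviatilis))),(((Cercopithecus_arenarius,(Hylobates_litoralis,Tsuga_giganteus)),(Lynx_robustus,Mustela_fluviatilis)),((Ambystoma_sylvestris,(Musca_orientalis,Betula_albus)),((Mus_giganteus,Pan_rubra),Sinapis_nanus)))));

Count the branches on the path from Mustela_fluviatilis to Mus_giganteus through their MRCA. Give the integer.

7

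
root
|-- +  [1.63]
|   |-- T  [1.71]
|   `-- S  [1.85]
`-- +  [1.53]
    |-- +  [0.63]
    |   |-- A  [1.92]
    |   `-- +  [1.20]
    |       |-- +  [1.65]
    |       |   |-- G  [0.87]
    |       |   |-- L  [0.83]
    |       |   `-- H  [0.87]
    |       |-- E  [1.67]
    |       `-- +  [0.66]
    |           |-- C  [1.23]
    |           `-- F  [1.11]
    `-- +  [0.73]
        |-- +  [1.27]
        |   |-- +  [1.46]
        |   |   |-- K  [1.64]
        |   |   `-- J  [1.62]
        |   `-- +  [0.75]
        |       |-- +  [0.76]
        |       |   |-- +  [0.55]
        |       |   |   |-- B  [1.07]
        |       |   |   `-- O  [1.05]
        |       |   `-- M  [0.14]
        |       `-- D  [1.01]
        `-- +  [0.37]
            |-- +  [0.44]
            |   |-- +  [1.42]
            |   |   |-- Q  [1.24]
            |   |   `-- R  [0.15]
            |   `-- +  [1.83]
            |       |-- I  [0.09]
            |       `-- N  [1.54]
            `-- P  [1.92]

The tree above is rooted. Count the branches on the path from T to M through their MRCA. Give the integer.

8

The MRCA of T and M is the root of the tree.
From T up to that node: 2 branches. From M up to the same node: 6 branches. Total: 2 + 6 = 8.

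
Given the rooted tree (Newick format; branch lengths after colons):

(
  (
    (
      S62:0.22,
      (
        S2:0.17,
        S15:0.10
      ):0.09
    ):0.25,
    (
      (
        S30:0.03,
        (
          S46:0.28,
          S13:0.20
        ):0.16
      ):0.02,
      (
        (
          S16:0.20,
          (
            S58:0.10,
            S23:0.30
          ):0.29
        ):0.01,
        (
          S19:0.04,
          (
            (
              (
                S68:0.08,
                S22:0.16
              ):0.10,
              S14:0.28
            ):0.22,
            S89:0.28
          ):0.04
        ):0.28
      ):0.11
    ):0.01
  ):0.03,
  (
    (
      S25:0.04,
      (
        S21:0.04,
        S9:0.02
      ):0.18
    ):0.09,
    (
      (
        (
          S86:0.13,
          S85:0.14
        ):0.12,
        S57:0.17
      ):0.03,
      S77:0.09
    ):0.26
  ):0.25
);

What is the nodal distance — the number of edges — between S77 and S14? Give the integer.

10

The MRCA of S77 and S14 is the root of the tree.
From S77 up to that node: 3 branches. From S14 up to the same node: 7 branches. Total: 3 + 7 = 10.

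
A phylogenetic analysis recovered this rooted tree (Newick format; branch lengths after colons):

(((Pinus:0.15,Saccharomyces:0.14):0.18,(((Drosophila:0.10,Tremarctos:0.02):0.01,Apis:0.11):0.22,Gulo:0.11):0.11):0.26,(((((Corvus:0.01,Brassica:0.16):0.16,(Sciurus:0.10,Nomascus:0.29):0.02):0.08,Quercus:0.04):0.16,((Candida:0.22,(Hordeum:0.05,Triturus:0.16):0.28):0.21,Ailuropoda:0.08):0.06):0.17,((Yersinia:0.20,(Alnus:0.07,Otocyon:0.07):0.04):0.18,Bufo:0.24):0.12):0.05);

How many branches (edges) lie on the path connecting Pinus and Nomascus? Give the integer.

The MRCA of Pinus and Nomascus is the root of the tree.
From Pinus up to that node: 3 branches. From Nomascus up to the same node: 6 branches. Total: 3 + 6 = 9.

9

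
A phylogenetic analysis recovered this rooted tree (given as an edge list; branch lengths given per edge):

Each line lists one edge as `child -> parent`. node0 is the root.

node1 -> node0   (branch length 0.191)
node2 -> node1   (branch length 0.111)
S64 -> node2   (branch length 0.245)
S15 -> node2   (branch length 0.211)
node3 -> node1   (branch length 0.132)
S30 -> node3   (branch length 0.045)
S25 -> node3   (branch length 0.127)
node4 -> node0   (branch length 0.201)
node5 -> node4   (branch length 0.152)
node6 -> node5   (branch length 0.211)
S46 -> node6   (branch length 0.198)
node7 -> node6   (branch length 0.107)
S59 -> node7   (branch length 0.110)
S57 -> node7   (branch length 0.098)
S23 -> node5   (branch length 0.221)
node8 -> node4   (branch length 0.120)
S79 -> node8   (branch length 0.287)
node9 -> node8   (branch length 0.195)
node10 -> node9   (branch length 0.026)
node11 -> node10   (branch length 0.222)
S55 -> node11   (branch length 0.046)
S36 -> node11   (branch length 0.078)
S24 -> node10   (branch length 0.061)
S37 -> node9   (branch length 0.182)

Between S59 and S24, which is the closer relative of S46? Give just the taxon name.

S59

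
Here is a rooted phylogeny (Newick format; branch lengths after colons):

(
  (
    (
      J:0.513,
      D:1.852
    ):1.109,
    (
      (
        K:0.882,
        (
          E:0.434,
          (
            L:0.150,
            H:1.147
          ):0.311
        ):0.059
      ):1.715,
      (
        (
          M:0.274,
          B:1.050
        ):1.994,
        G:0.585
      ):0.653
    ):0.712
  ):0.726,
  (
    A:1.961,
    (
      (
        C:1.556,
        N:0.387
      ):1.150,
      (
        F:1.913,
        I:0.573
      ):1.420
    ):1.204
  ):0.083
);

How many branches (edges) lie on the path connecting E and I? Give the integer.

9

The MRCA of E and I is the root of the tree.
From E up to that node: 5 branches. From I up to the same node: 4 branches. Total: 5 + 4 = 9.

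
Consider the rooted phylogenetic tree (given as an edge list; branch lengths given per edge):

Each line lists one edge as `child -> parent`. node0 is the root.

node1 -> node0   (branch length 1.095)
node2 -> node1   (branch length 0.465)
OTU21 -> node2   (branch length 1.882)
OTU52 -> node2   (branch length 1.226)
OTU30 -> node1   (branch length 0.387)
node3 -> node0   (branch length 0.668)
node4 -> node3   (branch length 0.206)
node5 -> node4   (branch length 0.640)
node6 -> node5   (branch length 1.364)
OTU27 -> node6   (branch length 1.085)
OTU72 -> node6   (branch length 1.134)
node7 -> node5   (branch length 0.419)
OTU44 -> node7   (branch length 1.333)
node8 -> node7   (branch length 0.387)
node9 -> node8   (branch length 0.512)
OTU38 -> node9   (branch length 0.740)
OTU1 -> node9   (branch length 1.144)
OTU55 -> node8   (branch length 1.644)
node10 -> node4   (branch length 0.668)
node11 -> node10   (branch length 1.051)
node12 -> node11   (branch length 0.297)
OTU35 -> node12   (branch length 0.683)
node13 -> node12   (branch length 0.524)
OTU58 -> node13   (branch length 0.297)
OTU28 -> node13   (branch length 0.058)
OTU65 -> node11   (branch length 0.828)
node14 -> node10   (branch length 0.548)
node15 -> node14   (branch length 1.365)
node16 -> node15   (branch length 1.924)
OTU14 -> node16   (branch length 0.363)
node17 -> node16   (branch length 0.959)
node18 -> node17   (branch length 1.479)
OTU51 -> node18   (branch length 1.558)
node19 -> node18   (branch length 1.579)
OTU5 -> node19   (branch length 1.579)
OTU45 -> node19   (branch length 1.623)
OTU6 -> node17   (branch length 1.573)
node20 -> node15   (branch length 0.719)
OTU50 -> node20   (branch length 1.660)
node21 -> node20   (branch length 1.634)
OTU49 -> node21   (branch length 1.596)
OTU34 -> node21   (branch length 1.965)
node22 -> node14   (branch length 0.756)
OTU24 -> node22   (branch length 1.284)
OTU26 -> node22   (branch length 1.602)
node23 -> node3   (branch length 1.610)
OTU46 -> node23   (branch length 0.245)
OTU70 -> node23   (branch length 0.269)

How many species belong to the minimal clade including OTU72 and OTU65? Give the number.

20

The MRCA of OTU72 and OTU65 is the node subtending (((OTU27,OTU72),(OTU44,((OTU38,OTU1),OTU55))),(((OTU35,(OTU58,OTU28)),OTU65),(((OTU14,((OTU51,(OTU5,OTU45)),OTU6)),(OTU50,(OTU49,OTU34))),(OTU24,OTU26)))).
That clade contains 20 terminal taxa: OTU1, OTU14, OTU24, OTU26, OTU27, OTU28, OTU34, OTU35, OTU38, OTU44, OTU45, OTU49, OTU5, OTU50, OTU51, OTU55, OTU58, OTU6, OTU65, OTU72.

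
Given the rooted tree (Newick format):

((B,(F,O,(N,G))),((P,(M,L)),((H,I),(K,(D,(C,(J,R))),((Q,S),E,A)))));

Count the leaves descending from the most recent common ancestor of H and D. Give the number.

The MRCA of H and D is the node subtending ((H,I),(K,(D,(C,(J,R))),((Q,S),E,A))).
That clade contains 11 terminal taxa: A, C, D, E, H, I, J, K, Q, R, S.

11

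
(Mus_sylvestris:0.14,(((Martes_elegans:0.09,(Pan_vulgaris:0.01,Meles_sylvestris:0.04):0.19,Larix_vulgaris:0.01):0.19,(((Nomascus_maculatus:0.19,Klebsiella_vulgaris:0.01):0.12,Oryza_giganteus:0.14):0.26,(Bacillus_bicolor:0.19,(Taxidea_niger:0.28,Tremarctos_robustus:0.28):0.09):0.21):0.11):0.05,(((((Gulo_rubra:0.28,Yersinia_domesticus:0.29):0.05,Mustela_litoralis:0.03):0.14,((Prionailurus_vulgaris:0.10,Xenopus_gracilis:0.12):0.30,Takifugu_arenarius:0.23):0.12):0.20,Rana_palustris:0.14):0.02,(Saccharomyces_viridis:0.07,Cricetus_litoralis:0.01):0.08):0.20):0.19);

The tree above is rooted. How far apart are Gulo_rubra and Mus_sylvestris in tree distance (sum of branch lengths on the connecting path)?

1.22

The path runs Gulo_rubra → … → MRCA → … → Mus_sylvestris; the MRCA is the root of the tree.
Branch lengths along that path: 0.28 + 0.05 + 0.14 + 0.20 + 0.02 + 0.20 + 0.19 + 0.14 = 1.22.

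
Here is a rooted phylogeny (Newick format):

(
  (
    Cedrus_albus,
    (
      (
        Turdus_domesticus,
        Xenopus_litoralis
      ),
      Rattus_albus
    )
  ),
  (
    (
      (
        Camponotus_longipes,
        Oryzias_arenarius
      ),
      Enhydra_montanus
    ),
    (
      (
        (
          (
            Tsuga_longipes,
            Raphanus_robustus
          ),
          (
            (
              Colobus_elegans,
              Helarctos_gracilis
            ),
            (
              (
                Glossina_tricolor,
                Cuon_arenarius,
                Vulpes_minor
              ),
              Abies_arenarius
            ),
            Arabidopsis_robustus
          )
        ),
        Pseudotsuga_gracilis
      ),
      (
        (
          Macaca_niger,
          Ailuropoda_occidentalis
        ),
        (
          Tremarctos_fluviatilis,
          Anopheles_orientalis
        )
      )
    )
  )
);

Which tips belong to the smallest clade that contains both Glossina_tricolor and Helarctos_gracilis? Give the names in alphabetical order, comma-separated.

Tracing Glossina_tricolor: it sits inside (Glossina_tricolor,Cuon_arenarius,Vulpes_minor).
Tracing Helarctos_gracilis: it sits inside (Colobus_elegans,Helarctos_gracilis).
The smallest clade enclosing both is ((Colobus_elegans,Helarctos_gracilis),((Glossina_tricolor,Cuon_arenarius,Vulpes_minor),Abies_arenarius),Arabidopsis_robustus); the answer is its 7 terminal taxa in alphabetical order.

Abies_arenarius, Arabidopsis_robustus, Colobus_elegans, Cuon_arenarius, Glossina_tricolor, Helarctos_gracilis, Vulpes_minor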